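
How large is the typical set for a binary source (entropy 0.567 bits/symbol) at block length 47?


log2|A_typical| = nH = 47 * 0.567 = 26.649, so |A_typical| ~ 2^26.649 = 1.052e+08

1.052e+08


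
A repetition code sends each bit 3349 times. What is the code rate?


Rate = k/n = 1/3349

1/3349


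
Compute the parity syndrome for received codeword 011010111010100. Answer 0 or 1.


Syndrome = XOR of all bits = 0 XOR 1 XOR 1 XOR 0 XOR 1 XOR 0 XOR 1 XOR 1 XOR 1 XOR 0 XOR 1 XOR 0 XOR 1 XOR 0 XOR 0 = 0

0


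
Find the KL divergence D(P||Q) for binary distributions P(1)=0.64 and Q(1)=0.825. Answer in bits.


KL = p*log2(p/q) + (1-p)*log2((1-p)/(1-q)) = 0.64*log2(0.64/0.825) + 0.36*log2(0.36/0.175) = 0.1402

0.1402 bits


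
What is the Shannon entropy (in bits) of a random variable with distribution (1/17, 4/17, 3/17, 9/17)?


H = -sum(p_i * log2(p_i)). Terms: -(1/17)*log2(1/17) = 0.240439; -(4/17)*log2(4/17) = 0.491168; -(3/17)*log2(3/17) = 0.441618; -(9/17)*log2(9/17) = 0.485755. H = 0.240439 + 0.491168 + 0.441618 + 0.485755 = 1.659

1.659 bits


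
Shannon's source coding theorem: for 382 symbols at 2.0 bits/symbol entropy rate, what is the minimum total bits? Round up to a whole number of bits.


Minimum bits >= n * H = 382 * 2.0 = 764.0, rounded up to a whole number of bits = 764

764 bits


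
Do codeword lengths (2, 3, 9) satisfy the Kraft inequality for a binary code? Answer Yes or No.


Kraft sum = sum(2^(-l_i)) = 0.377, need <= 1. Result: satisfied (a binary prefix-free code with these lengths exists)

Yes


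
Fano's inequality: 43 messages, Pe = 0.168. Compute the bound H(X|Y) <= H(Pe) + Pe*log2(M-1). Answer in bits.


H(Pe) = -Pe*log2(Pe) - (1-Pe)*log2(1-Pe) = -0.168*log2(0.168) - 0.832*log2(0.832) = 0.432342 + 0.220767 = 0.6531. Pe*log2(M-1) = 0.168*log2(42) = 0.905909. Bound = H(Pe) + Pe*log2(M-1) = 0.432342 + 0.220767 + 0.905909 = 1.559

1.559 bits


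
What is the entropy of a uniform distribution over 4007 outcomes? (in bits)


H = log2(n) = log2(4007) = 11.9683

11.9683 bits


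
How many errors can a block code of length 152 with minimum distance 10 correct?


Correction capability = floor((d-1)/2) = floor((10-1)/2) = 4

4 errors


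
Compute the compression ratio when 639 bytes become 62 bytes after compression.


Ratio = original / compressed = 639 / 62 = 10.3065

10.3065


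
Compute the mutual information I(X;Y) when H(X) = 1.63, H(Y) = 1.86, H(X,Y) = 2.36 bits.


I(X;Y) = H(X) + H(Y) - H(X,Y) = 1.63 + 1.86 - 2.36 = 1.13

1.13 bits


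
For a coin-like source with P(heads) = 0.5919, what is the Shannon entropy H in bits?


H = -p*log2(p) - (1-p)*log2(1-p). -0.5919*log2(0.5919) = 0.447817; -0.4081*log2(0.4081) = 0.527675. H = 0.447817 + 0.527675 = 0.9755

0.9755 bits


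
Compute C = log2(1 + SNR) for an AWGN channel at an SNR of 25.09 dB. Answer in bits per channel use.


SNR_linear = 10^(25.09/10) = 322.8494; C = log2(1 + SNR_linear) = log2(1 + 322.8494) = 8.3392

8.3392 bits/channel use


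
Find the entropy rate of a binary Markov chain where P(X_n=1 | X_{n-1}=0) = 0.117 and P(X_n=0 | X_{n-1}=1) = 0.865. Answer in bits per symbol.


Stationary distribution: pi_0 = p10/(p01+p10) = 0.8809, pi_1 = 0.1191. Entropy rate H' = pi_0*H(p01) + pi_1*H(p10) = 0.8809*0.5207 + 0.1191*0.571 = 0.5267

0.5267 bits/symbol


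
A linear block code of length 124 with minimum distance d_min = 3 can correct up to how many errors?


Correction capability = floor((d-1)/2) = floor((3-1)/2) = 1

1 errors


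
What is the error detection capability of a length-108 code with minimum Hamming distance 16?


Detection capability = d_min - 1 = 16 - 1 = 15

15 errors


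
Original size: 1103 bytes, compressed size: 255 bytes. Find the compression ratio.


Ratio = original / compressed = 1103 / 255 = 4.3255

4.3255


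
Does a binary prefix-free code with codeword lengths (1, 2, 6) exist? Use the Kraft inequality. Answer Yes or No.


Kraft sum = sum(2^(-l_i)) = 0.7656, need <= 1. Result: satisfied (a binary prefix-free code with these lengths exists)

Yes


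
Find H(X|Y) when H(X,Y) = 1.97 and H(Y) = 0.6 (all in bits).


H(X|Y) = H(X,Y) - H(Y) = 1.97 - 0.6 = 1.37

1.37 bits


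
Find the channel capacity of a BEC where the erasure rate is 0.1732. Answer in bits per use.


C = 1 - epsilon = 1 - 0.1732 = 0.8268

0.8268 bits


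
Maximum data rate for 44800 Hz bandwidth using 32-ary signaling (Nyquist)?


Rate = 2 * B * log2(M) = 2 * 44800 * 5.0 = 448000.0

448000.0 bps


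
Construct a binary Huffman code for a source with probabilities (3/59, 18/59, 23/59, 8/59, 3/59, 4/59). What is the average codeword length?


Huffman construction (repeatedly merge the two least-probable nodes; each merge adds 1 bit to every symbol beneath it): 3/59 + 3/59 = 6/59; 4/59 + 6/59 = 10/59; 8/59 + 10/59 = 18/59; 18/59 + 18/59 = 36/59; 23/59 + 36/59 = 1. Resulting codeword lengths (in the order the probabilities were given): (5, 2, 1, 3, 5, 4). L_avg = sum(p_i * l_i) = 3/59*5 + 18/59*2 + 23/59*1 + 8/59*3 + 3/59*5 + 4/59*4 = 129/59 = 2.1864

2.1864 bits


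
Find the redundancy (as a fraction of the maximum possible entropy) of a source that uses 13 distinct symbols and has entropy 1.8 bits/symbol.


H_max = log2(K) = log2(13) = 3.7004 bits/symbol. Redundancy = 1 - H/H_max = 1 - 1.8/3.7004 = 1 - 0.4864 = 0.5136

0.5136


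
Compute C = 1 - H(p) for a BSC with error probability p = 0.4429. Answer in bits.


H(p) = -p*log2(p) - (1-p)*log2(1-p) = -0.4429*log2(0.4429) - 0.5571*log2(0.5571) = 0.520384 + 0.470188 = 0.9906. C = 1 - H(p) = 1 - 0.9906 = 0.0094

0.0094 bits


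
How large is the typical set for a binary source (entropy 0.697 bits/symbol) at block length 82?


log2|A_typical| = nH = 82 * 0.697 = 57.154, so |A_typical| ~ 2^57.154 = 1.603e+17

1.603e+17


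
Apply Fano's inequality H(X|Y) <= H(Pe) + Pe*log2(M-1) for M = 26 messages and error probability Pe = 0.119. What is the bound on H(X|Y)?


H(Pe) = -Pe*log2(Pe) - (1-Pe)*log2(1-Pe) = -0.119*log2(0.119) - 0.881*log2(0.881) = 0.365445 + 0.161035 = 0.5265. Pe*log2(M-1) = 0.119*log2(25) = 0.552619. Bound = H(Pe) + Pe*log2(M-1) = 0.365445 + 0.161035 + 0.552619 = 1.0791

1.0791 bits


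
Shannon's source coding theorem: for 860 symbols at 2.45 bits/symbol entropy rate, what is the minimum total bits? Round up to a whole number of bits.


Minimum bits >= n * H = 860 * 2.45 = 2107.0, rounded up to a whole number of bits = 2107

2107 bits


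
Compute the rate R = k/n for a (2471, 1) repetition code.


Rate = k/n = 1/2471

1/2471


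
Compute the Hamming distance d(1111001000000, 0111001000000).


Count differing positions: ^ . . . . . . . . . . . . = 1 differences

1


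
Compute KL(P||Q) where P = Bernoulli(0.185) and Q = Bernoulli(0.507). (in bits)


KL = p*log2(p/q) + (1-p)*log2((1-p)/(1-q)) = 0.185*log2(0.185/0.507) + 0.815*log2(0.815/0.493) = 0.322

0.322 bits


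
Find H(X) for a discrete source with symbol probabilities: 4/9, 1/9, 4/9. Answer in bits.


H = -sum(p_i * log2(p_i)). Terms: -(4/9)*log2(4/9) = 0.519967; -(1/9)*log2(1/9) = 0.352214; -(4/9)*log2(4/9) = 0.519967. H = 0.519967 + 0.352214 + 0.519967 = 1.3921

1.3921 bits


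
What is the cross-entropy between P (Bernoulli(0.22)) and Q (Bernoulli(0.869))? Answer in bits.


H(P,Q) = -p*log2(q) - (1-p)*log2(1-q). -0.22*log2(0.869) = 0.044566; -0.78*log2(0.131) = 2.287242. H(P,Q) = 0.044566 + 2.287242 = 2.3318

2.3318 bits


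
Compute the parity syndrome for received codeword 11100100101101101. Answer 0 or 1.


Syndrome = XOR of all bits = 1 XOR 1 XOR 1 XOR 0 XOR 0 XOR 1 XOR 0 XOR 0 XOR 1 XOR 0 XOR 1 XOR 1 XOR 0 XOR 1 XOR 1 XOR 0 XOR 1 = 0

0


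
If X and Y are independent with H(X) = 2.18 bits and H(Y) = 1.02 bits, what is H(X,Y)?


For independent variables, H(X,Y) = H(X) + H(Y) = 2.18 + 1.02 = 3.2

3.2 bits


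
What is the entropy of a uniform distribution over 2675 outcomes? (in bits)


H = log2(n) = log2(2675) = 11.3853

11.3853 bits


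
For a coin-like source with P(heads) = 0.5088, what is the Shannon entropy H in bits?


H = -p*log2(p) - (1-p)*log2(1-p). -0.5088*log2(0.5088) = 0.495993; -0.4912*log2(0.4912) = 0.503783. H = 0.495993 + 0.503783 = 0.9998

0.9998 bits


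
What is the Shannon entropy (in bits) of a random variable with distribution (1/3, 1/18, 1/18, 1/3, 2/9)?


H = -sum(p_i * log2(p_i)). Terms: -(1/3)*log2(1/3) = 0.528321; -(1/18)*log2(1/18) = 0.231663; -(1/18)*log2(1/18) = 0.231663; -(1/3)*log2(1/3) = 0.528321; -(2/9)*log2(2/9) = 0.482206. H = 0.528321 + 0.231663 + 0.231663 + 0.528321 + 0.482206 = 2.0022

2.0022 bits


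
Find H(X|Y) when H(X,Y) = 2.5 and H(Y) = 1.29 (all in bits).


H(X|Y) = H(X,Y) - H(Y) = 2.5 - 1.29 = 1.21

1.21 bits


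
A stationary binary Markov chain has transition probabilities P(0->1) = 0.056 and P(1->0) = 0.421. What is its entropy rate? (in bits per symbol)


Stationary distribution: pi_0 = p10/(p01+p10) = 0.8826, pi_1 = 0.1174. Entropy rate H' = pi_0*H(p01) + pi_1*H(p10) = 0.8826*0.3114 + 0.1174*0.9819 = 0.3901

0.3901 bits/symbol


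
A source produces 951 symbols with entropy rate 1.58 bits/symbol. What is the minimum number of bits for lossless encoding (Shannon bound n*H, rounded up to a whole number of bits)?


Minimum bits >= n * H = 951 * 1.58 = 1502.58, rounded up to a whole number of bits = 1503

1503 bits


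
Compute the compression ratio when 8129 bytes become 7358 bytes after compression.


Ratio = original / compressed = 8129 / 7358 = 1.1048

1.1048


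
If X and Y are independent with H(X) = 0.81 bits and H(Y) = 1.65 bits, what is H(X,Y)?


For independent variables, H(X,Y) = H(X) + H(Y) = 0.81 + 1.65 = 2.46

2.46 bits


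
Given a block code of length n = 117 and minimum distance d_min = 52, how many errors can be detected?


Detection capability = d_min - 1 = 52 - 1 = 51

51 errors


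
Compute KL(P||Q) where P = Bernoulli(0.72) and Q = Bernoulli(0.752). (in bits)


KL = p*log2(p/q) + (1-p)*log2((1-p)/(1-q)) = 0.72*log2(0.72/0.752) + 0.28*log2(0.28/0.248) = 0.0039

0.0039 bits


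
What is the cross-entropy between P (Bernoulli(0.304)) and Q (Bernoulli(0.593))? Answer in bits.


H(P,Q) = -p*log2(q) - (1-p)*log2(1-q). -0.304*log2(0.593) = 0.229184; -0.696*log2(0.407) = 0.902642. H(P,Q) = 0.229184 + 0.902642 = 1.1318

1.1318 bits


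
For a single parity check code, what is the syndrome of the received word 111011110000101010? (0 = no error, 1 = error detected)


Syndrome = XOR of all bits = 1 XOR 1 XOR 1 XOR 0 XOR 1 XOR 1 XOR 1 XOR 1 XOR 0 XOR 0 XOR 0 XOR 0 XOR 1 XOR 0 XOR 1 XOR 0 XOR 1 XOR 0 = 0

0


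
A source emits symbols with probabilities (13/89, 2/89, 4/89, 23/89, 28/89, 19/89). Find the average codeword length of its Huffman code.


Huffman construction (repeatedly merge the two least-probable nodes; each merge adds 1 bit to every symbol beneath it): 2/89 + 4/89 = 6/89; 6/89 + 13/89 = 19/89; 19/89 + 19/89 = 38/89; 23/89 + 28/89 = 51/89; 38/89 + 51/89 = 1. Resulting codeword lengths (in the order the probabilities were given): (3, 4, 4, 2, 2, 2). L_avg = sum(p_i * l_i) = 13/89*3 + 2/89*4 + 4/89*4 + 23/89*2 + 28/89*2 + 19/89*2 = 203/89 = 2.2809

2.2809 bits


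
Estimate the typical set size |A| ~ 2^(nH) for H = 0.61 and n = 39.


log2|A_typical| = nH = 39 * 0.61 = 23.79, so |A_typical| ~ 2^23.79 = 1.450e+07

1.450e+07


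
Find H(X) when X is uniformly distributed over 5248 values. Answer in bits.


H = log2(n) = log2(5248) = 12.3576

12.3576 bits


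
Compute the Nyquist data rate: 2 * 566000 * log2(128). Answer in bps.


Rate = 2 * B * log2(M) = 2 * 566000 * 7.0 = 7924000.0

7924000.0 bps


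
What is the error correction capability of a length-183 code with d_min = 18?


Correction capability = floor((d-1)/2) = floor((18-1)/2) = 8

8 errors


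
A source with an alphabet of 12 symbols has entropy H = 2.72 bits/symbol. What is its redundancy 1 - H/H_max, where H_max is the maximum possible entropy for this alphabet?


H_max = log2(K) = log2(12) = 3.585 bits/symbol. Redundancy = 1 - H/H_max = 1 - 2.72/3.585 = 1 - 0.7587 = 0.2413

0.2413


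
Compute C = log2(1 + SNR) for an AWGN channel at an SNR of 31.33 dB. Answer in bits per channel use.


SNR_linear = 10^(31.33/10) = 1358.3134; C = log2(1 + SNR_linear) = log2(1 + 1358.3134) = 10.4087

10.4087 bits/channel use


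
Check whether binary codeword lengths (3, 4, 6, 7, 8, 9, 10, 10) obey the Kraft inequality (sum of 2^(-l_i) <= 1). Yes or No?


Kraft sum = sum(2^(-l_i)) = 0.2188, need <= 1. Result: satisfied (a binary prefix-free code with these lengths exists)

Yes


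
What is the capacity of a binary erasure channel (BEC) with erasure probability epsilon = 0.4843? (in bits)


C = 1 - epsilon = 1 - 0.4843 = 0.5157

0.5157 bits


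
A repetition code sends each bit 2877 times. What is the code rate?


Rate = k/n = 1/2877

1/2877


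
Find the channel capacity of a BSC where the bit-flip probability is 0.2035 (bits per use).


H(p) = -p*log2(p) - (1-p)*log2(1-p) = -0.2035*log2(0.2035) - 0.7965*log2(0.7965) = 0.467419 + 0.261454 = 0.7289. C = 1 - H(p) = 1 - 0.7289 = 0.2711

0.2711 bits


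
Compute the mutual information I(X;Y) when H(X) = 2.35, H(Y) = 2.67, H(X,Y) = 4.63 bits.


I(X;Y) = H(X) + H(Y) - H(X,Y) = 2.35 + 2.67 - 4.63 = 0.39

0.39 bits


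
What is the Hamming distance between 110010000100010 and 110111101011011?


Count differing positions: . . . ^ . ^ ^ . ^ ^ ^ ^ . . ^ = 8 differences

8


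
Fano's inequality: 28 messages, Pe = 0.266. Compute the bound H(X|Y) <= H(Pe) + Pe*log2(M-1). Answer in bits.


H(Pe) = -Pe*log2(Pe) - (1-Pe)*log2(1-Pe) = -0.266*log2(0.266) - 0.734*log2(0.734) = 0.508193 + 0.327473 = 0.8357. Pe*log2(M-1) = 0.266*log2(27) = 1.264800. Bound = H(Pe) + Pe*log2(M-1) = 0.508193 + 0.327473 + 1.264800 = 2.1005

2.1005 bits


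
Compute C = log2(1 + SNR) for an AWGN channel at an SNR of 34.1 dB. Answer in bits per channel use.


SNR_linear = 10^(34.1/10) = 2570.3958; C = log2(1 + SNR_linear) = log2(1 + 2570.3958) = 11.3283

11.3283 bits/channel use


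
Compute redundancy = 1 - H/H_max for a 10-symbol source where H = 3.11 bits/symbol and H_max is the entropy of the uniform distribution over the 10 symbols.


H_max = log2(K) = log2(10) = 3.3219 bits/symbol. Redundancy = 1 - H/H_max = 1 - 3.11/3.3219 = 1 - 0.9362 = 0.0638

0.0638


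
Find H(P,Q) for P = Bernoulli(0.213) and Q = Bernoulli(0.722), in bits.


H(P,Q) = -p*log2(q) - (1-p)*log2(1-q). -0.213*log2(0.722) = 0.100095; -0.787*log2(0.278) = 1.453466. H(P,Q) = 0.100095 + 1.453466 = 1.5536

1.5536 bits


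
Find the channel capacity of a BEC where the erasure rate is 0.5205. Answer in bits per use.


C = 1 - epsilon = 1 - 0.5205 = 0.4795

0.4795 bits


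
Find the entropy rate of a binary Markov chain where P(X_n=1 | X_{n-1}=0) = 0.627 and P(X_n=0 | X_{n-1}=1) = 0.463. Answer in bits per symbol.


Stationary distribution: pi_0 = p10/(p01+p10) = 0.4248, pi_1 = 0.5752. Entropy rate H' = pi_0*H(p01) + pi_1*H(p10) = 0.4248*0.9529 + 0.5752*0.996 = 0.9777

0.9777 bits/symbol


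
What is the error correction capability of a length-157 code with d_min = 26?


Correction capability = floor((d-1)/2) = floor((26-1)/2) = 12

12 errors


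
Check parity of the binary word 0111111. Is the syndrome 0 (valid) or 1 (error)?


Syndrome = XOR of all bits = 0 XOR 1 XOR 1 XOR 1 XOR 1 XOR 1 XOR 1 = 0

0


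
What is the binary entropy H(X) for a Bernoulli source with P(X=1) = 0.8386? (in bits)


H = -p*log2(p) - (1-p)*log2(1-p). -0.8386*log2(0.8386) = 0.212958; -0.1614*log2(0.1614) = 0.424690. H = 0.212958 + 0.424690 = 0.6376

0.6376 bits


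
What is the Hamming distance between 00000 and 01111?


Count differing positions: . ^ ^ ^ ^ = 4 differences

4


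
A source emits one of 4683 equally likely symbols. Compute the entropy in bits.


H = log2(n) = log2(4683) = 12.1932

12.1932 bits


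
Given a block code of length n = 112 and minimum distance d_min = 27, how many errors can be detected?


Detection capability = d_min - 1 = 27 - 1 = 26

26 errors


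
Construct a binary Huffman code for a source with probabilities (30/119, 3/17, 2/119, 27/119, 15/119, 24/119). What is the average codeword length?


Huffman construction (repeatedly merge the two least-probable nodes; each merge adds 1 bit to every symbol beneath it): 2/119 + 15/119 = 1/7; 1/7 + 3/17 = 38/119; 24/119 + 27/119 = 3/7; 30/119 + 38/119 = 4/7; 3/7 + 4/7 = 1. Resulting codeword lengths (in the order the probabilities were given): (2, 3, 4, 2, 4, 2). L_avg = sum(p_i * l_i) = 30/119*2 + 3/17*3 + 2/119*4 + 27/119*2 + 15/119*4 + 24/119*2 = 293/119 = 2.4622

2.4622 bits


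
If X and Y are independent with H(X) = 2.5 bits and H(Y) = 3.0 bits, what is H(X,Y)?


For independent variables, H(X,Y) = H(X) + H(Y) = 2.5 + 3.0 = 5.5

5.5 bits


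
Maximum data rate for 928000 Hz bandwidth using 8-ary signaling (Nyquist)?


Rate = 2 * B * log2(M) = 2 * 928000 * 3.0 = 5568000.0

5568000.0 bps


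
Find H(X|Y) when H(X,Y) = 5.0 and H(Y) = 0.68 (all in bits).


H(X|Y) = H(X,Y) - H(Y) = 5.0 - 0.68 = 4.32

4.32 bits


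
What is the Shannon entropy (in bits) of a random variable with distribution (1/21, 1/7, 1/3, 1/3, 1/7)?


H = -sum(p_i * log2(p_i)). Terms: -(1/21)*log2(1/21) = 0.209158; -(1/7)*log2(1/7) = 0.401051; -(1/3)*log2(1/3) = 0.528321; -(1/3)*log2(1/3) = 0.528321; -(1/7)*log2(1/7) = 0.401051. H = 0.209158 + 0.401051 + 0.528321 + 0.528321 + 0.401051 = 2.0679

2.0679 bits


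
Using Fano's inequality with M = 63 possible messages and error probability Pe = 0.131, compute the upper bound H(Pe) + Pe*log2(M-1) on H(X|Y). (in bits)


H(Pe) = -Pe*log2(Pe) - (1-Pe)*log2(1-Pe) = -0.131*log2(0.131) - 0.869*log2(0.869) = 0.384139 + 0.176035 = 0.5602. Pe*log2(M-1) = 0.131*log2(62) = 0.780000. Bound = H(Pe) + Pe*log2(M-1) = 0.384139 + 0.176035 + 0.780000 = 1.3402

1.3402 bits


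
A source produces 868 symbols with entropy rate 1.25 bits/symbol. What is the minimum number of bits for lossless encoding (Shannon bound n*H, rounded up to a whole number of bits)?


Minimum bits >= n * H = 868 * 1.25 = 1085.0, rounded up to a whole number of bits = 1085

1085 bits


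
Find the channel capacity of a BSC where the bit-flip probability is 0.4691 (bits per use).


H(p) = -p*log2(p) - (1-p)*log2(1-p) = -0.4691*log2(0.4691) - 0.5309*log2(0.5309) = 0.512272 + 0.484971 = 0.9972. C = 1 - H(p) = 1 - 0.9972 = 0.0028

0.0028 bits


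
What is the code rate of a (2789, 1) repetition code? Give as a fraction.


Rate = k/n = 1/2789

1/2789


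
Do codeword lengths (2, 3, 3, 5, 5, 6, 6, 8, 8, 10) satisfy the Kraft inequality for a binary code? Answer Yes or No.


Kraft sum = sum(2^(-l_i)) = 0.6025, need <= 1. Result: satisfied (a binary prefix-free code with these lengths exists)

Yes


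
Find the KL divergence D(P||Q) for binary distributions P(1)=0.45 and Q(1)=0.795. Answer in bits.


KL = p*log2(p/q) + (1-p)*log2((1-p)/(1-q)) = 0.45*log2(0.45/0.795) + 0.55*log2(0.55/0.205) = 0.4136

0.4136 bits


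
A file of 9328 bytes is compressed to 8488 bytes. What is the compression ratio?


Ratio = original / compressed = 9328 / 8488 = 1.099

1.099


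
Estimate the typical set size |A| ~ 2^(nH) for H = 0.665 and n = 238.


log2|A_typical| = nH = 238 * 0.665 = 158.27, so |A_typical| ~ 2^158.27 = 4.406e+47

4.406e+47


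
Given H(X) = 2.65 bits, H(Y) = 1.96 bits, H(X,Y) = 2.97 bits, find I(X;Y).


I(X;Y) = H(X) + H(Y) - H(X,Y) = 2.65 + 1.96 - 2.97 = 1.64

1.64 bits


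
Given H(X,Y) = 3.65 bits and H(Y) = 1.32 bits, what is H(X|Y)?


H(X|Y) = H(X,Y) - H(Y) = 3.65 - 1.32 = 2.33

2.33 bits


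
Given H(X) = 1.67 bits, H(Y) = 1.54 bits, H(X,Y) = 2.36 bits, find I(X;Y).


I(X;Y) = H(X) + H(Y) - H(X,Y) = 1.67 + 1.54 - 2.36 = 0.85

0.85 bits


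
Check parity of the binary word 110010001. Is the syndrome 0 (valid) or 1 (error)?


Syndrome = XOR of all bits = 1 XOR 1 XOR 0 XOR 0 XOR 1 XOR 0 XOR 0 XOR 0 XOR 1 = 0

0


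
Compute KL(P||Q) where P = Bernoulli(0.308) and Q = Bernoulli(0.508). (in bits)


KL = p*log2(p/q) + (1-p)*log2((1-p)/(1-q)) = 0.308*log2(0.308/0.508) + 0.692*log2(0.692/0.492) = 0.1182

0.1182 bits


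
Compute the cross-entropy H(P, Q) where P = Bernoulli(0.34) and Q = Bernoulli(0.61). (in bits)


H(P,Q) = -p*log2(q) - (1-p)*log2(1-q). -0.34*log2(0.61) = 0.242460; -0.66*log2(0.39) = 0.896580. H(P,Q) = 0.242460 + 0.896580 = 1.139

1.139 bits


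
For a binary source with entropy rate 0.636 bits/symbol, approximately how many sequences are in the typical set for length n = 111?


log2|A_typical| = nH = 111 * 0.636 = 70.596, so |A_typical| ~ 2^70.596 = 1.784e+21

1.784e+21


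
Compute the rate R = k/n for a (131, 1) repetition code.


Rate = k/n = 1/131

1/131


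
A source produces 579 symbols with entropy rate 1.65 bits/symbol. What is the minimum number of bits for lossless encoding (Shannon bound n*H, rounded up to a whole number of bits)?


Minimum bits >= n * H = 579 * 1.65 = 955.35, rounded up to a whole number of bits = 956

956 bits


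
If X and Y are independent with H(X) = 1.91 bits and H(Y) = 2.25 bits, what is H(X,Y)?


For independent variables, H(X,Y) = H(X) + H(Y) = 1.91 + 2.25 = 4.16

4.16 bits


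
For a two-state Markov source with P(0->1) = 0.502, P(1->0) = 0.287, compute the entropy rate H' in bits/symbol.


Stationary distribution: pi_0 = p10/(p01+p10) = 0.3638, pi_1 = 0.6362. Entropy rate H' = pi_0*H(p01) + pi_1*H(p10) = 0.3638*1.0 + 0.6362*0.8648 = 0.914

0.914 bits/symbol


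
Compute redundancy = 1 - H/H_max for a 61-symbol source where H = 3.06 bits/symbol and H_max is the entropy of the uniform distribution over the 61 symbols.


H_max = log2(K) = log2(61) = 5.9307 bits/symbol. Redundancy = 1 - H/H_max = 1 - 3.06/5.9307 = 1 - 0.516 = 0.484

0.484


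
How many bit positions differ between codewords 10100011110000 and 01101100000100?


Count differing positions: ^ ^ . . ^ ^ ^ ^ ^ ^ . ^ . . = 9 differences

9


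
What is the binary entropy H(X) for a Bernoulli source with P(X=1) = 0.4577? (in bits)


H = -p*log2(p) - (1-p)*log2(1-p). -0.4577*log2(0.4577) = 0.516069; -0.5423*log2(0.5423) = 0.478762. H = 0.516069 + 0.478762 = 0.9948

0.9948 bits


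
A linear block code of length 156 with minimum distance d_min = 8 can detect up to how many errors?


Detection capability = d_min - 1 = 8 - 1 = 7

7 errors


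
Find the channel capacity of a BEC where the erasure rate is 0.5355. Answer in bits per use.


C = 1 - epsilon = 1 - 0.5355 = 0.4645

0.4645 bits


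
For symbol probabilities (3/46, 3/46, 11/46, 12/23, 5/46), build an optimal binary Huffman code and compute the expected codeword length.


Huffman construction (repeatedly merge the two least-probable nodes; each merge adds 1 bit to every symbol beneath it): 3/46 + 3/46 = 3/23; 5/46 + 3/23 = 11/46; 11/46 + 11/46 = 11/23; 11/23 + 12/23 = 1. Resulting codeword lengths (in the order the probabilities were given): (4, 4, 2, 1, 3). L_avg = sum(p_i * l_i) = 3/46*4 + 3/46*4 + 11/46*2 + 12/23*1 + 5/46*3 = 85/46 = 1.8478

1.8478 bits


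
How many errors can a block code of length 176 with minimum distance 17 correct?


Correction capability = floor((d-1)/2) = floor((17-1)/2) = 8

8 errors


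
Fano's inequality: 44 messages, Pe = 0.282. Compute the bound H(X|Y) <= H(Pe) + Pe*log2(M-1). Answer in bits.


H(Pe) = -Pe*log2(Pe) - (1-Pe)*log2(1-Pe) = -0.282*log2(0.282) - 0.718*log2(0.718) = 0.514998 + 0.343164 = 0.8582. Pe*log2(M-1) = 0.282*log2(43) = 1.530207. Bound = H(Pe) + Pe*log2(M-1) = 0.514998 + 0.343164 + 1.530207 = 2.3884

2.3884 bits


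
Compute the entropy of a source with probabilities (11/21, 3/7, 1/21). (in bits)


H = -sum(p_i * log2(p_i)). Terms: -(11/21)*log2(11/21) = 0.488654; -(3/7)*log2(3/7) = 0.523882; -(1/21)*log2(1/21) = 0.209158. H = 0.488654 + 0.523882 + 0.209158 = 1.2217

1.2217 bits


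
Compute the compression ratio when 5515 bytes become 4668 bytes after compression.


Ratio = original / compressed = 5515 / 4668 = 1.1814

1.1814


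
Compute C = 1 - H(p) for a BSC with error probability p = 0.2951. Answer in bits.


H(p) = -p*log2(p) - (1-p)*log2(1-p) = -0.2951*log2(0.2951) - 0.7049*log2(0.7049) = 0.519590 + 0.355629 = 0.8752. C = 1 - H(p) = 1 - 0.8752 = 0.1248

0.1248 bits


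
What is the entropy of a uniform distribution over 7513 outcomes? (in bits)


H = log2(n) = log2(7513) = 12.8752

12.8752 bits


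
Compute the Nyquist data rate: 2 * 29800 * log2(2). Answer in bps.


Rate = 2 * B * log2(M) = 2 * 29800 * 1.0 = 59600.0

59600.0 bps


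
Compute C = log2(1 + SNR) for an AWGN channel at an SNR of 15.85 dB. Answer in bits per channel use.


SNR_linear = 10^(15.85/10) = 38.4592; C = log2(1 + SNR_linear) = log2(1 + 38.4592) = 5.3023

5.3023 bits/channel use


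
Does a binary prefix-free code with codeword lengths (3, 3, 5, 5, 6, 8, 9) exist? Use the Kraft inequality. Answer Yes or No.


Kraft sum = sum(2^(-l_i)) = 0.334, need <= 1. Result: satisfied (a binary prefix-free code with these lengths exists)

Yes


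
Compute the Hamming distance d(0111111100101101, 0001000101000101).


Count differing positions: . ^ ^ . ^ ^ ^ . . ^ ^ . ^ . . . = 8 differences

8


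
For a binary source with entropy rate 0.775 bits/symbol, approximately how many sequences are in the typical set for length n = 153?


log2|A_typical| = nH = 153 * 0.775 = 118.575, so |A_typical| ~ 2^118.575 = 4.950e+35

4.950e+35


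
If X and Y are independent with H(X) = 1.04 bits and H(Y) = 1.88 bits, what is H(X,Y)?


For independent variables, H(X,Y) = H(X) + H(Y) = 1.04 + 1.88 = 2.92

2.92 bits


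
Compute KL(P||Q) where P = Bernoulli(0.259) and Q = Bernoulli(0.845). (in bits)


KL = p*log2(p/q) + (1-p)*log2((1-p)/(1-q)) = 0.259*log2(0.259/0.845) + 0.741*log2(0.741/0.155) = 1.2307

1.2307 bits


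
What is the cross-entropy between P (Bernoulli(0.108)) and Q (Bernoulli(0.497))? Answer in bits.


H(P,Q) = -p*log2(q) - (1-p)*log2(1-q). -0.108*log2(0.497) = 0.108938; -0.892*log2(0.503) = 0.884302. H(P,Q) = 0.108938 + 0.884302 = 0.9932

0.9932 bits


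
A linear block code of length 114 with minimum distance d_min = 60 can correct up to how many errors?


Correction capability = floor((d-1)/2) = floor((60-1)/2) = 29

29 errors


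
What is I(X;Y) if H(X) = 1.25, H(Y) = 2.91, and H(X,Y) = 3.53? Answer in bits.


I(X;Y) = H(X) + H(Y) - H(X,Y) = 1.25 + 2.91 - 3.53 = 0.63

0.63 bits


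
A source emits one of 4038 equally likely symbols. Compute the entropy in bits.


H = log2(n) = log2(4038) = 11.9794

11.9794 bits


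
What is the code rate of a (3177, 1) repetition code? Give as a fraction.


Rate = k/n = 1/3177

1/3177


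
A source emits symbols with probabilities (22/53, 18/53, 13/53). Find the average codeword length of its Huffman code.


Huffman construction (repeatedly merge the two least-probable nodes; each merge adds 1 bit to every symbol beneath it): 13/53 + 18/53 = 31/53; 22/53 + 31/53 = 1. Resulting codeword lengths (in the order the probabilities were given): (1, 2, 2). L_avg = sum(p_i * l_i) = 22/53*1 + 18/53*2 + 13/53*2 = 84/53 = 1.5849

1.5849 bits


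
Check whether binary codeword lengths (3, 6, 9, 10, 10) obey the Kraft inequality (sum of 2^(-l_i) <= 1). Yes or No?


Kraft sum = sum(2^(-l_i)) = 0.1445, need <= 1. Result: satisfied (a binary prefix-free code with these lengths exists)

Yes


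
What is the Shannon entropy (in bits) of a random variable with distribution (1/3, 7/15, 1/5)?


H = -sum(p_i * log2(p_i)). Terms: -(1/3)*log2(1/3) = 0.528321; -(7/15)*log2(7/15) = 0.513117; -(1/5)*log2(1/5) = 0.464386. H = 0.528321 + 0.513117 + 0.464386 = 1.5058

1.5058 bits


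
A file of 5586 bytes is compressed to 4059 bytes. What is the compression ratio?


Ratio = original / compressed = 5586 / 4059 = 1.3762

1.3762


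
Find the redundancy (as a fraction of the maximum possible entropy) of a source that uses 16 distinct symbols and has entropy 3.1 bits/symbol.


H_max = log2(K) = log2(16) = 4.0 bits/symbol. Redundancy = 1 - H/H_max = 1 - 3.1/4.0 = 1 - 0.775 = 0.225

0.225


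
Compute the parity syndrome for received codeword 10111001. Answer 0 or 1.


Syndrome = XOR of all bits = 1 XOR 0 XOR 1 XOR 1 XOR 1 XOR 0 XOR 0 XOR 1 = 1

1


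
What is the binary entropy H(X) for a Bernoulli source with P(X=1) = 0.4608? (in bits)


H = -p*log2(p) - (1-p)*log2(1-p). -0.4608*log2(0.4608) = 0.515076; -0.5392*log2(0.5392) = 0.480485. H = 0.515076 + 0.480485 = 0.9956

0.9956 bits


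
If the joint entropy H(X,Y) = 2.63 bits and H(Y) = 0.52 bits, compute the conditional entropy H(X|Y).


H(X|Y) = H(X,Y) - H(Y) = 2.63 - 0.52 = 2.11

2.11 bits


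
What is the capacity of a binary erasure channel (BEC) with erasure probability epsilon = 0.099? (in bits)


C = 1 - epsilon = 1 - 0.099 = 0.901

0.901 bits


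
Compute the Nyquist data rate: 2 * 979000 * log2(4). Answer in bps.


Rate = 2 * B * log2(M) = 2 * 979000 * 2.0 = 3916000.0

3916000.0 bps


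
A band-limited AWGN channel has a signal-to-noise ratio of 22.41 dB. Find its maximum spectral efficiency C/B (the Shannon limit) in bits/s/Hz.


SNR_linear = 10^(22.41/10) = 174.1807; C/B = log2(1 + SNR_linear) = log2(1 + 174.1807) = 7.4527

7.4527 bits/s/Hz


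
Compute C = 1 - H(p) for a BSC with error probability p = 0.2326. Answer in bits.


H(p) = -p*log2(p) - (1-p)*log2(1-p) = -0.2326*log2(0.2326) - 0.7674*log2(0.7674) = 0.489408 + 0.293108 = 0.7825. C = 1 - H(p) = 1 - 0.7825 = 0.2175

0.2175 bits


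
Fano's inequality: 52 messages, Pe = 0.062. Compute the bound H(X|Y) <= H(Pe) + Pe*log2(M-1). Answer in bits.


H(Pe) = -Pe*log2(Pe) - (1-Pe)*log2(1-Pe) = -0.062*log2(0.062) - 0.938*log2(0.938) = 0.248718 + 0.086615 = 0.3353. Pe*log2(M-1) = 0.062*log2(51) = 0.351690. Bound = H(Pe) + Pe*log2(M-1) = 0.248718 + 0.086615 + 0.351690 = 0.687

0.687 bits


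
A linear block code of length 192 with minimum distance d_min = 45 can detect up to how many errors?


Detection capability = d_min - 1 = 45 - 1 = 44

44 errors


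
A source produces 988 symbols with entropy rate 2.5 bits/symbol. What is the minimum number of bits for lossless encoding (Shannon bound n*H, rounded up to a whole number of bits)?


Minimum bits >= n * H = 988 * 2.5 = 2470.0, rounded up to a whole number of bits = 2470

2470 bits


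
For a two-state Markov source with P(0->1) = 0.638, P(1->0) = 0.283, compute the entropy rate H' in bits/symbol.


Stationary distribution: pi_0 = p10/(p01+p10) = 0.3073, pi_1 = 0.6927. Entropy rate H' = pi_0*H(p01) + pi_1*H(p10) = 0.3073*0.9443 + 0.6927*0.8595 = 0.8856

0.8856 bits/symbol


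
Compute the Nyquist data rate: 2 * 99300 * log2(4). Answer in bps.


Rate = 2 * B * log2(M) = 2 * 99300 * 2.0 = 397200.0

397200.0 bps


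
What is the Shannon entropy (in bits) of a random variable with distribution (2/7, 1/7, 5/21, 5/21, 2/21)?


H = -sum(p_i * log2(p_i)). Terms: -(2/7)*log2(2/7) = 0.516387; -(1/7)*log2(1/7) = 0.401051; -(5/21)*log2(5/21) = 0.492950; -(5/21)*log2(5/21) = 0.492950; -(2/21)*log2(2/21) = 0.323078. H = 0.516387 + 0.401051 + 0.492950 + 0.492950 + 0.323078 = 2.2264

2.2264 bits


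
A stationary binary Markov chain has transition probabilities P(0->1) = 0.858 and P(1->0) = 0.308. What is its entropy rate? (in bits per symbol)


Stationary distribution: pi_0 = p10/(p01+p10) = 0.2642, pi_1 = 0.7358. Entropy rate H' = pi_0*H(p01) + pi_1*H(p10) = 0.2642*0.5895 + 0.7358*0.8909 = 0.8112

0.8112 bits/symbol


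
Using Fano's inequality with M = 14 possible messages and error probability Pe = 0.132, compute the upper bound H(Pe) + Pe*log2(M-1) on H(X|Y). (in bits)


H(Pe) = -Pe*log2(Pe) - (1-Pe)*log2(1-Pe) = -0.132*log2(0.132) - 0.868*log2(0.868) = 0.385624 + 0.177274 = 0.5629. Pe*log2(M-1) = 0.132*log2(13) = 0.488458. Bound = H(Pe) + Pe*log2(M-1) = 0.385624 + 0.177274 + 0.488458 = 1.0514

1.0514 bits


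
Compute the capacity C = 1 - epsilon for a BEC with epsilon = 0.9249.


C = 1 - epsilon = 1 - 0.9249 = 0.0751

0.0751 bits


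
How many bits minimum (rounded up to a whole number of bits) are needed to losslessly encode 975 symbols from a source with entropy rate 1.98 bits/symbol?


Minimum bits >= n * H = 975 * 1.98 = 1930.5, rounded up to a whole number of bits = 1931

1931 bits


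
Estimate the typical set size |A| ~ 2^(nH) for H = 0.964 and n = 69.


log2|A_typical| = nH = 69 * 0.964 = 66.516, so |A_typical| ~ 2^66.516 = 1.055e+20

1.055e+20


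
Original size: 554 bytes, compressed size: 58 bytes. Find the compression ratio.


Ratio = original / compressed = 554 / 58 = 9.5517

9.5517


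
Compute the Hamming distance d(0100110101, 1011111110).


Count differing positions: ^ ^ ^ ^ . . ^ . ^ ^ = 7 differences

7


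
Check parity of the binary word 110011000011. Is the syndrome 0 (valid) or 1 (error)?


Syndrome = XOR of all bits = 1 XOR 1 XOR 0 XOR 0 XOR 1 XOR 1 XOR 0 XOR 0 XOR 0 XOR 0 XOR 1 XOR 1 = 0

0


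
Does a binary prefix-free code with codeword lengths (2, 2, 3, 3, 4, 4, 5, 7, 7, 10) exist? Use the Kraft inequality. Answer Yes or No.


Kraft sum = sum(2^(-l_i)) = 0.9229, need <= 1. Result: satisfied (a binary prefix-free code with these lengths exists)

Yes


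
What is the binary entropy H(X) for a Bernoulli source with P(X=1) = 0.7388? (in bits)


H = -p*log2(p) - (1-p)*log2(1-p). -0.7388*log2(0.7388) = 0.322667; -0.2612*log2(0.2612) = 0.505885. H = 0.322667 + 0.505885 = 0.8286

0.8286 bits


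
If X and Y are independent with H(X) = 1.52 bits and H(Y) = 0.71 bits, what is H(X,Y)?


For independent variables, H(X,Y) = H(X) + H(Y) = 1.52 + 0.71 = 2.23

2.23 bits


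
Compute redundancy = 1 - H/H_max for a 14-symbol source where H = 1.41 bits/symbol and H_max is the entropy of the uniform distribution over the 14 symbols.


H_max = log2(K) = log2(14) = 3.8074 bits/symbol. Redundancy = 1 - H/H_max = 1 - 1.41/3.8074 = 1 - 0.3703 = 0.6297

0.6297


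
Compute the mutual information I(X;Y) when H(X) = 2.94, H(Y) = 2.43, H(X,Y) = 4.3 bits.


I(X;Y) = H(X) + H(Y) - H(X,Y) = 2.94 + 2.43 - 4.3 = 1.07

1.07 bits


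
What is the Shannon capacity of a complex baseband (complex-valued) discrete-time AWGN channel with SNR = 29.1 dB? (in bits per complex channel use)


SNR_linear = 10^(29.1/10) = 812.8305; C = log2(1 + SNR_linear) = log2(1 + 812.8305) = 9.6686

9.6686 bits/channel use


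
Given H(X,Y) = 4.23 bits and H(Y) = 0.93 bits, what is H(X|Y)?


H(X|Y) = H(X,Y) - H(Y) = 4.23 - 0.93 = 3.3

3.3 bits


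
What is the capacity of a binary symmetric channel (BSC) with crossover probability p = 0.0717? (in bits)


H(p) = -p*log2(p) - (1-p)*log2(1-p) = -0.0717*log2(0.0717) - 0.9283*log2(0.9283) = 0.272595 + 0.099641 = 0.3722. C = 1 - H(p) = 1 - 0.3722 = 0.6278

0.6278 bits


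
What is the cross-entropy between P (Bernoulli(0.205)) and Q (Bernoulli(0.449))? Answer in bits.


H(P,Q) = -p*log2(q) - (1-p)*log2(1-q). -0.205*log2(0.449) = 0.236819; -0.795*log2(0.551) = 0.683601. H(P,Q) = 0.236819 + 0.683601 = 0.9204

0.9204 bits


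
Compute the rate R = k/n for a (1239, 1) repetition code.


Rate = k/n = 1/1239

1/1239


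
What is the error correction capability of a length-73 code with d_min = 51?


Correction capability = floor((d-1)/2) = floor((51-1)/2) = 25

25 errors


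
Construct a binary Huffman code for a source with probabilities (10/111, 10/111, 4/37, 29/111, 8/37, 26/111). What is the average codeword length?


Huffman construction (repeatedly merge the two least-probable nodes; each merge adds 1 bit to every symbol beneath it): 10/111 + 10/111 = 20/111; 4/37 + 20/111 = 32/111; 8/37 + 26/111 = 50/111; 29/111 + 32/111 = 61/111; 50/111 + 61/111 = 1. Resulting codeword lengths (in the order the probabilities were given): (4, 4, 3, 2, 2, 2). L_avg = sum(p_i * l_i) = 10/111*4 + 10/111*4 + 4/37*3 + 29/111*2 + 8/37*2 + 26/111*2 = 274/111 = 2.4685

2.4685 bits


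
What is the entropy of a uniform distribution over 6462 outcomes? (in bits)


H = log2(n) = log2(6462) = 12.6578

12.6578 bits


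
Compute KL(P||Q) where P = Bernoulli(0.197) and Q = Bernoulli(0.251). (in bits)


KL = p*log2(p/q) + (1-p)*log2((1-p)/(1-q)) = 0.197*log2(0.197/0.251) + 0.803*log2(0.803/0.749) = 0.0118

0.0118 bits


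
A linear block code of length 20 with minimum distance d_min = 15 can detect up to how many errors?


Detection capability = d_min - 1 = 15 - 1 = 14

14 errors


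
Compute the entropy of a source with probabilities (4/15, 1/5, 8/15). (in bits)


H = -sum(p_i * log2(p_i)). Terms: -(4/15)*log2(4/15) = 0.508504; -(1/5)*log2(1/5) = 0.464386; -(8/15)*log2(8/15) = 0.483675. H = 0.508504 + 0.464386 + 0.483675 = 1.4566

1.4566 bits


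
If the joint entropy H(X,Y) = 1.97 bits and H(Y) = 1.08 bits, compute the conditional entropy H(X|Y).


H(X|Y) = H(X,Y) - H(Y) = 1.97 - 1.08 = 0.89

0.89 bits


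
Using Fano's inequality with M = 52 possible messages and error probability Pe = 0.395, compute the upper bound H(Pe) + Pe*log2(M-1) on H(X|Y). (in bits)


H(Pe) = -Pe*log2(Pe) - (1-Pe)*log2(1-Pe) = -0.395*log2(0.395) - 0.605*log2(0.605) = 0.529330 + 0.438621 = 0.968. Pe*log2(M-1) = 0.395*log2(51) = 2.240608. Bound = H(Pe) + Pe*log2(M-1) = 0.529330 + 0.438621 + 2.240608 = 3.2086

3.2086 bits


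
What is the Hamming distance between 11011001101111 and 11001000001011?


Count differing positions: . . . ^ . . . ^ ^ . . ^ . . = 4 differences

4


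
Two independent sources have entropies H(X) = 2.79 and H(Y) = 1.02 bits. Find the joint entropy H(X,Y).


For independent variables, H(X,Y) = H(X) + H(Y) = 2.79 + 1.02 = 3.81

3.81 bits


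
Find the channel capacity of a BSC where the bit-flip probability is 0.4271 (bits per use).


H(p) = -p*log2(p) - (1-p)*log2(1-p) = -0.4271*log2(0.4271) - 0.5729*log2(0.5729) = 0.524203 + 0.460408 = 0.9846. C = 1 - H(p) = 1 - 0.9846 = 0.0154

0.0154 bits


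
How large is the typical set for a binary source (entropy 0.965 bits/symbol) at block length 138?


log2|A_typical| = nH = 138 * 0.965 = 133.17, so |A_typical| ~ 2^133.17 = 1.225e+40

1.225e+40


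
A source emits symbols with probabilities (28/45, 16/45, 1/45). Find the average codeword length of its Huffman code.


Huffman construction (repeatedly merge the two least-probable nodes; each merge adds 1 bit to every symbol beneath it): 1/45 + 16/45 = 17/45; 17/45 + 28/45 = 1. Resulting codeword lengths (in the order the probabilities were given): (1, 2, 2). L_avg = sum(p_i * l_i) = 28/45*1 + 16/45*2 + 1/45*2 = 62/45 = 1.3778

1.3778 bits


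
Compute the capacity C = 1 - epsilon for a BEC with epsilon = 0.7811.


C = 1 - epsilon = 1 - 0.7811 = 0.2189

0.2189 bits


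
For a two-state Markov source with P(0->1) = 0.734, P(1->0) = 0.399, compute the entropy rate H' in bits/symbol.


Stationary distribution: pi_0 = p10/(p01+p10) = 0.3522, pi_1 = 0.6478. Entropy rate H' = pi_0*H(p01) + pi_1*H(p10) = 0.3522*0.8357 + 0.6478*0.9704 = 0.9229

0.9229 bits/symbol


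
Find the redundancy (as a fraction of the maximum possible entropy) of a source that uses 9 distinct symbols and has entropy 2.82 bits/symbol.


H_max = log2(K) = log2(9) = 3.1699 bits/symbol. Redundancy = 1 - H/H_max = 1 - 2.82/3.1699 = 1 - 0.8896 = 0.1104

0.1104


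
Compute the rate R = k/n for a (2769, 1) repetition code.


Rate = k/n = 1/2769

1/2769
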